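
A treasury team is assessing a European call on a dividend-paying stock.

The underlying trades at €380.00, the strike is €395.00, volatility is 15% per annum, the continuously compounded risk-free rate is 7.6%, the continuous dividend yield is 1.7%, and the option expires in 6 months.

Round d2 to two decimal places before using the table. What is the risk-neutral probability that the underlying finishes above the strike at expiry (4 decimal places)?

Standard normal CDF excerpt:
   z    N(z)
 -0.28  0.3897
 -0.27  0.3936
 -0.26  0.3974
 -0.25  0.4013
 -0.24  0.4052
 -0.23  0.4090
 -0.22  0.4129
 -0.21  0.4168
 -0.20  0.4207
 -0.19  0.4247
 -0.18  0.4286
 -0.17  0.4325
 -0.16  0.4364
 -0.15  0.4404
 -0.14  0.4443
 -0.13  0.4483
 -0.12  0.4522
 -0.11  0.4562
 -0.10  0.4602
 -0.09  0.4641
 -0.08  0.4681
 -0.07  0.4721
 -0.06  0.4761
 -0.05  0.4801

σ√T = 0.15 × 0.7071 = 0.1061
d₁ = [ln(380/395) + (0.076 − 0.017 + 0.15²/2)·0.5] / 0.1061 = [-0.0387 + 0.0351] / 0.1061 = -0.0338 → -0.03
d₂ = d₁ − σ√T = -0.0338 − 0.1061 = -0.1399 → -0.14
Pr(exercise) under Q = N(d₂) = 0.4443

0.4443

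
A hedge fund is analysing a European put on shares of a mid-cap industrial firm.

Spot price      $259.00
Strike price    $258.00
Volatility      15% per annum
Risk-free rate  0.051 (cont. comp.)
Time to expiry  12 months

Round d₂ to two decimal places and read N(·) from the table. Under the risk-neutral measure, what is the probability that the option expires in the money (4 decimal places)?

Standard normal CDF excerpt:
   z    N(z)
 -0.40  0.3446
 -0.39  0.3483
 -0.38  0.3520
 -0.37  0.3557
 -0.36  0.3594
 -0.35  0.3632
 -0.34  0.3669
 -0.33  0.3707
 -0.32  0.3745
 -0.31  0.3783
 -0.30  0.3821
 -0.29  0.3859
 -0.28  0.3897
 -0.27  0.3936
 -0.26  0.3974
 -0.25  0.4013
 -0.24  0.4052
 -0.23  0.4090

0.3859

σ√T = 0.15 × 1.0000 = 0.1500
ln(S/K) + (r + σ²/2)T = ln(259/258) + (0.051 + 0.15²/2)·1 = 0.0039 + 0.0622 = 0.0661
d₁ = 0.0661 / 0.1500 = 0.4408 which rounds to 0.44
d₂ = d₁ − σ√T = 0.4408 − 0.1500 = 0.2908 which rounds to 0.29
Risk-neutral Pr[S_T < K] = N(−d₂) = N(-0.29) = 0.3859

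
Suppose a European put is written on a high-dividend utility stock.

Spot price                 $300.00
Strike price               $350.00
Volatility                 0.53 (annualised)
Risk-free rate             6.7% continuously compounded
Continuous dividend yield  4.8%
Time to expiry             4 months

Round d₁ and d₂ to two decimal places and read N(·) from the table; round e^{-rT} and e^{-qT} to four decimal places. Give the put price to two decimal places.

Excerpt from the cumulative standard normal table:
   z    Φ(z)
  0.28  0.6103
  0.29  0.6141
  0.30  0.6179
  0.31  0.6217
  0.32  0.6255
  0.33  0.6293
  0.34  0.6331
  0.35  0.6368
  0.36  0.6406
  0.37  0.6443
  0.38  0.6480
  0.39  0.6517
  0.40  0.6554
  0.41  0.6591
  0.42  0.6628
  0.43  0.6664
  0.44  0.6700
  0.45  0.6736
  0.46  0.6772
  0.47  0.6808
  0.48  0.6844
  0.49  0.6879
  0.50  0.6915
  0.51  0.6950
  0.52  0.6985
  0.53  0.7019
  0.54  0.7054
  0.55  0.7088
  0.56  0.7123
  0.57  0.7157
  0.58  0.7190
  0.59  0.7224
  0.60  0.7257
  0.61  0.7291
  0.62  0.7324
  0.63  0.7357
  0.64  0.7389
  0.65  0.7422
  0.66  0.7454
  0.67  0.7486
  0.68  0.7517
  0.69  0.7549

$67.11

σ√T = 0.53·√0.3333 = 0.3060
d₁ = [ln(300/350) + (0.067 − 0.048 + ½·0.53²)·0.3333] / (σ√T) = (-0.1542 + 0.0532) / 0.3060 = -0.3301 ⇒ -0.33
d₂ = -0.3301 − 0.3060 = -0.6361 ⇒ -0.64
e^(−qT) = e^(−0.048·0.3333) = 0.9841;  e^(−rT) = e^(−0.067·0.3333) = 0.9779
N(−d₂) = N(0.64) = 0.7389;  N(−d₁) = N(0.33) = 0.6293
P = 350·0.9779·0.7389 − 300·0.9841·0.6293 = 252.8996 − 185.7882 = 67.1114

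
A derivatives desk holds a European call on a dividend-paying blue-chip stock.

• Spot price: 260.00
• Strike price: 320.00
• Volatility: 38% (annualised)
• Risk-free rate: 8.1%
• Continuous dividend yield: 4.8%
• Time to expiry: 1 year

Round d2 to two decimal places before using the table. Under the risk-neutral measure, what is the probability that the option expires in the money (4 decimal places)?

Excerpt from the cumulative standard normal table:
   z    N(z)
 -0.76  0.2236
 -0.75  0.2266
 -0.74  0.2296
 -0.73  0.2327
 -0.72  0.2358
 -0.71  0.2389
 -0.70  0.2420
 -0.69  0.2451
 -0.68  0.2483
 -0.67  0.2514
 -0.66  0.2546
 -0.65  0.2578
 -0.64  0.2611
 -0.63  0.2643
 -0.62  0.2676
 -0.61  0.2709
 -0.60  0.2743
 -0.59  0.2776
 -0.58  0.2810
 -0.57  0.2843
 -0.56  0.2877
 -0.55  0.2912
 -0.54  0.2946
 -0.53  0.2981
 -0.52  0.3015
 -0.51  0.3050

σ√T = 0.38·√1 = 0.3800
d₁ = [ln(260/320) + (0.081 − 0.048 + 0.38²/2)·1] / 0.3800 = [-0.2076 + 0.1052] / 0.3800 = -0.2696 → -0.27
d₂ = d₁ − σ√T = -0.2696 − 0.3800 = -0.6496 → -0.65
Risk-neutral Pr[S_T > K] = N(d₂) = N(-0.65) = 0.2578

0.2578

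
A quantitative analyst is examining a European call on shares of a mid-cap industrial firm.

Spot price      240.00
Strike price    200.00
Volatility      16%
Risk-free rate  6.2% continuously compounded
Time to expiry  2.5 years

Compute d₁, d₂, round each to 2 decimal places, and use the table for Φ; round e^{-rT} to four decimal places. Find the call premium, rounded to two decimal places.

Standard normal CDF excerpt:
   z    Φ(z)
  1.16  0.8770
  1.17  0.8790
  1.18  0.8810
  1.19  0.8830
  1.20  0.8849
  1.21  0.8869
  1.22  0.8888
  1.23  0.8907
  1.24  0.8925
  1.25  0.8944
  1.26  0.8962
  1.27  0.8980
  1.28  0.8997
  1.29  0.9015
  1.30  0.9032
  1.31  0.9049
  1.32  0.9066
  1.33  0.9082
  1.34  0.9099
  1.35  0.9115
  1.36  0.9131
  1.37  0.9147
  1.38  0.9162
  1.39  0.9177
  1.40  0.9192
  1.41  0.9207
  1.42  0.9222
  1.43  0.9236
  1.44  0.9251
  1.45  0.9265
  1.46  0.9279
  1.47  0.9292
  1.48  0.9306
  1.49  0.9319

σ√T = 0.16·√2.5 = 0.2530
d₁ = [ln(240/200) + (0.062 + 0.16²/2)·2.5] / 0.2530 = [0.1823 + 0.1870] / 0.2530 = 1.4599 which rounds to 1.46
d₂ = d₁ − σ√T = 1.4599 − 0.2530 = 1.2069 which rounds to 1.21
e^(−rT) = e^(−0.062·2.5) = 0.8564
C = 240·N(1.46) − 200·0.8564·N(1.21) = 240·0.9279 − 200·0.8564·0.8869 = 222.6960 − 151.9082 = 70.7878

70.79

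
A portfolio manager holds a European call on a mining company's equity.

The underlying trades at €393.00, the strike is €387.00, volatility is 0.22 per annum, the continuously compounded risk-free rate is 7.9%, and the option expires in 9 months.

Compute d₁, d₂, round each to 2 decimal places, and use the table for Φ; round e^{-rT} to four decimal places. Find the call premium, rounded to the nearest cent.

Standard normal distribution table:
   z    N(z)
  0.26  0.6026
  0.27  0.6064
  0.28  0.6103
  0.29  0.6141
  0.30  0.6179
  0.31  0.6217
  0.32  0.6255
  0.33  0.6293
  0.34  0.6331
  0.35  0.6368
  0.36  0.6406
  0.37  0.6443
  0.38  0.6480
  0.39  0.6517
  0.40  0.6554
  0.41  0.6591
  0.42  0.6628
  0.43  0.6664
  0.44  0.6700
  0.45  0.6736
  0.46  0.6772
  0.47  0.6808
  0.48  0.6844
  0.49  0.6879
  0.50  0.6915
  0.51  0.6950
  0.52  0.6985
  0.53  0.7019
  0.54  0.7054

σ√T = 0.22 × 0.8660 = 0.1905
d₁ = [ln(393/387) + (0.079 + 0.22²/2)·0.75] / 0.1905 = [0.0154 + 0.0774] / 0.1905 = 0.4870 → 0.49
d₂ = d₁ − σ√T = 0.4870 − 0.1905 = 0.2965 → 0.30
exp(−rT) = exp(−0.079·0.75) = 0.9425
N(d₁) = N(0.49) = 0.6879;  N(d₂) = N(0.30) = 0.6179
C = 393·0.6879 − 387·0.9425·0.6179 = 270.3447 − 225.3775 = 44.9672

€44.97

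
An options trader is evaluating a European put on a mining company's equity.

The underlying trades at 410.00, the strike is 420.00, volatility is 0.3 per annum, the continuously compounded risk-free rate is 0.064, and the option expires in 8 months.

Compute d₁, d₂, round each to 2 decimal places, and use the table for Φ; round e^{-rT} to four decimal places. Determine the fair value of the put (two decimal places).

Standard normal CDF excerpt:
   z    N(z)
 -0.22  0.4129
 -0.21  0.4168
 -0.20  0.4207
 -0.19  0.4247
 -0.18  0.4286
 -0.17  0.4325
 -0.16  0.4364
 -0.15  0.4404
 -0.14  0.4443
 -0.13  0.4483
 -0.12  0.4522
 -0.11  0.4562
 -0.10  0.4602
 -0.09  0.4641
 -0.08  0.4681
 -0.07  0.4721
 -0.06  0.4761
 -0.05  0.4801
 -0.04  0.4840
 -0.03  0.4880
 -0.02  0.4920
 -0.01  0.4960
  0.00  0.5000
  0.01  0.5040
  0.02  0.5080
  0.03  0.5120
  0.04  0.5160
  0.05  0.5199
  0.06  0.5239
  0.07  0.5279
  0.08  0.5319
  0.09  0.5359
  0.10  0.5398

36.74

σ√T = 0.3 × 0.8165 = 0.2449
d₁ = [ln(410/420) + (0.064 + ½·0.3²)·0.6667] / (σ√T) = (-0.0241 + 0.0727) / 0.2449 = 0.1983 → 0.20
d₂ = 0.1983 − 0.2449 = -0.0467 → -0.05
exp(−rT) = exp(−0.064·0.6667) = 0.9582
N(−d₂) = N(0.05) = 0.5199;  N(−d₁) = N(-0.20) = 0.4207
P = 420·0.9582·0.5199 − 410·0.4207 = 209.2306 − 172.4870 = 36.7436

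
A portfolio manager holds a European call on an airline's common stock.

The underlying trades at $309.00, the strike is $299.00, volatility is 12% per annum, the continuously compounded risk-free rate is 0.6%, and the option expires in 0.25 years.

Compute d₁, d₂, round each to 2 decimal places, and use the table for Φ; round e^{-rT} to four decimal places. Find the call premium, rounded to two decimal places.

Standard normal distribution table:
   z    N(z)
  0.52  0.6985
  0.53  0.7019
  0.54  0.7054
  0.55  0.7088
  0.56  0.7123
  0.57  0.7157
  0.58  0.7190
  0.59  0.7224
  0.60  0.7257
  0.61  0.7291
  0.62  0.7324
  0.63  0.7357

$13.64

T = 0.25;  σ√T = 0.0600
ln(S/K) + (r + σ²/2)T = ln(309/299) + (0.006 + 0.12²/2)·0.25 = 0.0329 + 0.0033 = 0.0362
d₁ = 0.0362 / 0.0600 = 0.6033 which rounds to 0.60
d₂ = d₁ − σ√T = 0.6033 − 0.0600 = 0.5433 which rounds to 0.54
e^(−rT) = e^(−0.006·0.25) = 0.9985
N(d₁) = N(0.60) = 0.7257;  N(d₂) = N(0.54) = 0.7054
C = 309·0.7257 − 299·0.9985·0.7054 = 224.2413 − 210.5982 = 13.6431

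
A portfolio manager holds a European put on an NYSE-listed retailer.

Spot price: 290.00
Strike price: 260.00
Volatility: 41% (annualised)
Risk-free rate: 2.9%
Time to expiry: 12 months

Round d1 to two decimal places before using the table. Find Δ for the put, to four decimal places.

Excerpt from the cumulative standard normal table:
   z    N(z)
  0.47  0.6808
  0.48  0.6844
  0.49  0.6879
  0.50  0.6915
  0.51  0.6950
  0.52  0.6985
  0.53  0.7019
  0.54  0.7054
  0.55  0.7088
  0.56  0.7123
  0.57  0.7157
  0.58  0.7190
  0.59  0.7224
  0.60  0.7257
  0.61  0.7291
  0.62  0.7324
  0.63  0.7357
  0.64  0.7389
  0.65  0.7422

-0.2946

σ√T = 0.41·√1 = 0.4100
ln(S/K) + (r + σ²/2)T = ln(290/260) + (0.029 + 0.41²/2)·1 = 0.1092 + 0.1130 = 0.2222
d₁ = 0.2222 / 0.4100 = 0.5421 which rounds to 0.54
N(d₁) = N(0.54) = 0.7054
Δ_put = N(d₁) − 1 = 0.7054 − 1 = -0.2946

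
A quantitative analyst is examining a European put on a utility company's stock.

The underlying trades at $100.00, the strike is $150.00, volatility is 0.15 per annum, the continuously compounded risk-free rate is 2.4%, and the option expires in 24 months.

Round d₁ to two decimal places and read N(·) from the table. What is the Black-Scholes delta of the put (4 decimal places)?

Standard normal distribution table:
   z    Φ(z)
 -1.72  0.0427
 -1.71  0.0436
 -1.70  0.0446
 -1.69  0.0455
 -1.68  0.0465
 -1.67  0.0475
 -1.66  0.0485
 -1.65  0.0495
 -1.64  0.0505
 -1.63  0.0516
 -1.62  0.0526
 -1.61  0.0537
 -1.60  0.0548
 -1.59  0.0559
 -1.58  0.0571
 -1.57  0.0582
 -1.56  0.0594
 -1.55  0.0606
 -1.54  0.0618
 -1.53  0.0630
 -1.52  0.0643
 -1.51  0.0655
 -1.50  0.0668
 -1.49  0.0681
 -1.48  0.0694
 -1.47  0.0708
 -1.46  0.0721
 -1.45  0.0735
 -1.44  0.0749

σ√T = 0.15·√2 = 0.2121
d₁ = [ln(100/150) + (0.024 + ½·0.15²)·2] / (σ√T) = (-0.4055 + 0.0705) / 0.2121 = -1.5790 ≈ -1.58
N(d₁) = N(-1.58) = 0.0571
Δ_put = N(d₁) − 1 = 0.0571 − 1 = -0.9429

-0.9429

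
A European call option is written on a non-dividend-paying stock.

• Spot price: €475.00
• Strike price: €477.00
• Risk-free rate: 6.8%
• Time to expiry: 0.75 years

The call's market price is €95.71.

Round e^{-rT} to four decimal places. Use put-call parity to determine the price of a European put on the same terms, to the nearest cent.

€74.00

exp(−rT) = exp(−0.068·0.75) = 0.9503
Put-call parity: C − P = S − K·e^(−rT) = 475 − 477·0.9503 = 475 − 453.2931 = 21.7069
P = C − (C − P) = 95.71 − (21.7069) = 74.0031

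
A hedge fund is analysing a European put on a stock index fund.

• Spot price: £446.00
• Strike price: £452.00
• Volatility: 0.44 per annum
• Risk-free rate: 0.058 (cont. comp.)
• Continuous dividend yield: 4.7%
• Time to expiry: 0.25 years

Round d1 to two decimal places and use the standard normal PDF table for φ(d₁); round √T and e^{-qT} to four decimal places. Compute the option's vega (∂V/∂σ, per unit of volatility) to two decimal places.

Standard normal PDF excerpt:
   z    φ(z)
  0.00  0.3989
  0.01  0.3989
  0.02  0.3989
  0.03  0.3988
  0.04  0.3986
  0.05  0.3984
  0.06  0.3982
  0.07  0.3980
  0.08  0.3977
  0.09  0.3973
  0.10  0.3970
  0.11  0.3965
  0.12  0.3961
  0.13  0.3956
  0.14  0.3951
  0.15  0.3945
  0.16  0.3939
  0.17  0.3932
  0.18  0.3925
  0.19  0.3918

T = 0.25;  σ√T = 0.2200
d₁ = [ln(446/452) + (0.058 − 0.047 + 0.44²/2)·0.25] / 0.2200 = [-0.0134 + 0.0270] / 0.2200 = 0.0618 ≈ 0.06
√T = √0.25 = 0.5000
φ(d₁) = φ(0.06) = 0.3982
exp(−qT) = exp(−0.047·0.25) = 0.9883
vega = S·exp(−qT)·φ(d₁)·√T = 446·0.9883·0.3982·0.5000 = 87.7597
(Vega is the same for a European call and put with the same parameters.)

87.76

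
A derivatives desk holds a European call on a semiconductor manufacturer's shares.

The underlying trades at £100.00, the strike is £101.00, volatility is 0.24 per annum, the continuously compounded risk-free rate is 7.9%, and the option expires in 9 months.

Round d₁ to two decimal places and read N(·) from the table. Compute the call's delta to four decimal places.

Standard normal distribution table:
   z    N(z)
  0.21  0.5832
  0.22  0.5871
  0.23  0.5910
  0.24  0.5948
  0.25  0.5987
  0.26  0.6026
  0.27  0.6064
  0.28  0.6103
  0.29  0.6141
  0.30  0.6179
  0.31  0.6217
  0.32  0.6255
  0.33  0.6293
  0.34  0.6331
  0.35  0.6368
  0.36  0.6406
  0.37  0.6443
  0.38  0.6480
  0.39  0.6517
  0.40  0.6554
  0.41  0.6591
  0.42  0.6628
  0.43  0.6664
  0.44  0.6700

σ√T = 0.24·√0.75 = 0.2078
d₁ = [ln(100/101) + (0.079 + 0.24²/2)·0.75] / 0.2078 = [-0.0100 + 0.0809] / 0.2078 = 0.3411 ≈ 0.34
N(d₁) = N(0.34) = 0.6331
Δ_call = N(d₁) = 0.6331

0.6331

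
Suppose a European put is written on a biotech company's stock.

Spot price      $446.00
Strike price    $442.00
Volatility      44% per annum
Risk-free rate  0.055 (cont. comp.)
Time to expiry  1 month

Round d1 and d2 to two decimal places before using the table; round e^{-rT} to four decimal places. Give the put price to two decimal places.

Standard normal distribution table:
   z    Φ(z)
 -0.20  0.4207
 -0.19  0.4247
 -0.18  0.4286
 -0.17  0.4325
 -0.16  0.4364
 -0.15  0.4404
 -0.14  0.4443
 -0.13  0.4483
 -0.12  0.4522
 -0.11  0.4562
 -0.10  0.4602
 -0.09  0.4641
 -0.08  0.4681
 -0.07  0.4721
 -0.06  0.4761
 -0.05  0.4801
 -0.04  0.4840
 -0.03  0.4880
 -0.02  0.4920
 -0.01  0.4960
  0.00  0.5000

$20.05

T = 0.08333;  σ√T = 0.1270
ln(S/K) + (r + σ²/2)T = ln(446/442) + (0.055 + 0.44²/2)·0.08333 = 0.0090 + 0.0126 = 0.0217
d₁ = 0.0217 / 0.1270 = 0.1705 which rounds to 0.17
d₂ = d₁ − σ√T = 0.1705 − 0.1270 = 0.0435 which rounds to 0.04
e^(−rT) = e^(−0.055·0.08333) = 0.9954
N(−d₂) = N(-0.04) = 0.4840;  N(−d₁) = N(-0.17) = 0.4325
P = 442·0.9954·0.4840 − 446·0.4325 = 212.9439 − 192.8950 = 20.0489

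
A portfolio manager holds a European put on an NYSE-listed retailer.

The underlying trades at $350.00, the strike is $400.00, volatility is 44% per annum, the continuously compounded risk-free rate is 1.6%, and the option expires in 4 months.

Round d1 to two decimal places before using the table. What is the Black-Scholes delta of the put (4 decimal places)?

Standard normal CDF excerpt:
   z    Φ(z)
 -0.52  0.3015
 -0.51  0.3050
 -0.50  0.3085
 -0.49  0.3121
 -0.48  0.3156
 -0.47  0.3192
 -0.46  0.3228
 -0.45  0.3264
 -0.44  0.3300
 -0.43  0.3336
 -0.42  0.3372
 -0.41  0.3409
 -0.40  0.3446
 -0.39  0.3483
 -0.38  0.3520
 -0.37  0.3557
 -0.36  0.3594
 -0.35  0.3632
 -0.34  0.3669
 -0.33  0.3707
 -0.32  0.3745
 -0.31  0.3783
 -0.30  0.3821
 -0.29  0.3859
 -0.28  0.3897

-0.6480

σ√T = 0.44 × 0.5774 = 0.2540
d₁ = [ln(350/400) + (0.016 + 0.44²/2)·0.3333] / 0.2540 = [-0.1335 + 0.0376] / 0.2540 = -0.3776 → -0.38
N(d₁) = N(-0.38) = 0.3520
Δ_put = N(d₁) − 1 = 0.3520 − 1 = -0.6480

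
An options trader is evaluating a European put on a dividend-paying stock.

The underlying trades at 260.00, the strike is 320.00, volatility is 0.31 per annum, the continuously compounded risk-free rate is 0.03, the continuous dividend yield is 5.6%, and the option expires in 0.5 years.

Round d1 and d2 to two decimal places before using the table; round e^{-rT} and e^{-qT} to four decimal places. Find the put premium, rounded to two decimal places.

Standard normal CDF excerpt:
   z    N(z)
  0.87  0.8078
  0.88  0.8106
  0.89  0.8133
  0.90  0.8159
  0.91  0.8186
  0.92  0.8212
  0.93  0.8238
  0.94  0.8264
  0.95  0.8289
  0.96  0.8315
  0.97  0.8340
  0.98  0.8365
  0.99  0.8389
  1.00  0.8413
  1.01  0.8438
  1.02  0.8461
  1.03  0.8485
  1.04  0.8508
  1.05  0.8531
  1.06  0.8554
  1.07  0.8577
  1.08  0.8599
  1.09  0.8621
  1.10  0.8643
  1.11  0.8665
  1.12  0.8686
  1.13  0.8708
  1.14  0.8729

67.53

σ√T = 0.31·√0.5 = 0.2192
d₁ = [ln(260/320) + (0.03 − 0.056 + 0.31²/2)·0.5] / 0.2192 = [-0.2076 + 0.0110] / 0.2192 = -0.8970 → -0.90
d₂ = d₁ − σ√T = -0.8970 − 0.2192 = -1.1162 → -1.12
e^(−qT) = e^(−0.056·0.5) = 0.9724;  e^(−rT) = e^(−0.03·0.5) = 0.9851
N(−d₂) = N(1.12) = 0.8686;  N(−d₁) = N(0.90) = 0.8159
P = 320·0.9851·0.8686 − 260·0.9724·0.8159 = 273.8105 − 206.2791 = 67.5314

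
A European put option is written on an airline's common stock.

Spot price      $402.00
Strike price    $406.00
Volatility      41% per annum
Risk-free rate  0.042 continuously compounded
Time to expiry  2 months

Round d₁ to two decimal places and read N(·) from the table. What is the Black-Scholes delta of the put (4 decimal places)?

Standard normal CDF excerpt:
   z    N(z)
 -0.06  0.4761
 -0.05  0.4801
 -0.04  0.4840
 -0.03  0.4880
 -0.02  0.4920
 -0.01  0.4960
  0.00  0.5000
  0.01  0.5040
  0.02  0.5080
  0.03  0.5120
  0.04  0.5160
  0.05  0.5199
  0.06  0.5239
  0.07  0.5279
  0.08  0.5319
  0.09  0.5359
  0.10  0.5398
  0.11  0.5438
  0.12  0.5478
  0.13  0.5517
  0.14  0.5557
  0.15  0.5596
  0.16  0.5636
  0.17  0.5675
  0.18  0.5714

-0.4721

σ√T = 0.41 × 0.4082 = 0.1674
d₁ = [ln(402/406) + (0.042 + 0.41²/2)·0.1667] / 0.1674 = [-0.0099 + 0.0210] / 0.1674 = 0.0664 → 0.07
N(d₁) = N(0.07) = 0.5279
Δ_put = N(d₁) − 1 = 0.5279 − 1 = -0.4721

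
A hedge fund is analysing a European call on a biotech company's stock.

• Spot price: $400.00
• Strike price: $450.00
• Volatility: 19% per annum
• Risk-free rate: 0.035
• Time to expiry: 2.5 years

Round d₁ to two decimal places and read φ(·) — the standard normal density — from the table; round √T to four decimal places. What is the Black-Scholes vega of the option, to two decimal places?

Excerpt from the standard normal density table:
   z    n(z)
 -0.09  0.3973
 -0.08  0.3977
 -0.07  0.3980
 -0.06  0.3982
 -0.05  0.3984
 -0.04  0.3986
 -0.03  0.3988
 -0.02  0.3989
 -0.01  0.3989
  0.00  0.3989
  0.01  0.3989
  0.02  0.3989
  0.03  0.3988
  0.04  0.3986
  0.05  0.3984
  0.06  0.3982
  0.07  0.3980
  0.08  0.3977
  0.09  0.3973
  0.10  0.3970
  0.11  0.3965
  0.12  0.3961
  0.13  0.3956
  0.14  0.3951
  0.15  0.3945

251.96

T = 2.5;  σ√T = 0.3004
ln(S/K) + (r + σ²/2)T = ln(400/450) + (0.035 + 0.19²/2)·2.5 = -0.1178 + 0.1326 = 0.0148
d₁ = 0.0148 / 0.3004 = 0.0494 ≈ 0.05
√T = √2.5 = 1.5811
φ(d₁) = φ(0.05) = 0.3984
vega = S·φ(d₁)·√T = 400·0.3984·1.5811 = 251.9641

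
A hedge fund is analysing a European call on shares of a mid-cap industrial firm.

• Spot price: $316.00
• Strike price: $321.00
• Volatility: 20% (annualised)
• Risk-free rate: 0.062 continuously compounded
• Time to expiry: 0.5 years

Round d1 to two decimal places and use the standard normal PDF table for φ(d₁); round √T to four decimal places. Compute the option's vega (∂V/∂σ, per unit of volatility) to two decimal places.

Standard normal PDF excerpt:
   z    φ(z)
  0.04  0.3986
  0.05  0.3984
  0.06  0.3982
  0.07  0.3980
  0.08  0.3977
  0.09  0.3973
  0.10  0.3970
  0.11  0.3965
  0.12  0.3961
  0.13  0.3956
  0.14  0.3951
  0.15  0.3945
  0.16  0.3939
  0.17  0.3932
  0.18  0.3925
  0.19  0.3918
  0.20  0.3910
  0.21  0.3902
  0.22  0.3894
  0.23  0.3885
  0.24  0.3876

T = 0.5;  σ√T = 0.1414
d₁ = [ln(316/321) + (0.062 + 0.2²/2)·0.5] / 0.1414 = [-0.0157 + 0.0410] / 0.1414 = 0.1789 which rounds to 0.18
√T = √0.5 = 0.7071
φ(d₁) = φ(0.18) = 0.3925
vega = S·φ(d₁)·√T = 316·0.3925·0.7071 = 87.7016

87.70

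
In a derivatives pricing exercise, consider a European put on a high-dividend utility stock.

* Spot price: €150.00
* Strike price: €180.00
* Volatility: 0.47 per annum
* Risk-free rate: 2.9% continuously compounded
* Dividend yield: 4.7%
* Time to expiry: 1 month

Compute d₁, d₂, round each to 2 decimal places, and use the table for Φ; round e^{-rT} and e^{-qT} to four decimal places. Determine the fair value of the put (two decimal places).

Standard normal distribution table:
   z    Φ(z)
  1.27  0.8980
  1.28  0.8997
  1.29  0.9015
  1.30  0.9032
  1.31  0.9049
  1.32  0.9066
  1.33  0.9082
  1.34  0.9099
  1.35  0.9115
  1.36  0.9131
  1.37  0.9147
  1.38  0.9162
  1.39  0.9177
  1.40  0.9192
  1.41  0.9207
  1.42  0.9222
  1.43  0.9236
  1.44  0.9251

σ√T = 0.47·√0.08333 = 0.1357
d₁ = [ln(150/180) + (0.029 − 0.047 + 0.47²/2)·0.08333] / 0.1357 = [-0.1823 + 0.0077] / 0.1357 = -1.2870 → -1.29
d₂ = d₁ − σ√T = -1.2870 − 0.1357 = -1.4227 → -1.42
e^(−qT) = e^(−0.047·0.08333) = 0.9961;  e^(−rT) = e^(−0.029·0.08333) = 0.9976
N(−d₂) = N(1.42) = 0.9222;  N(−d₁) = N(1.29) = 0.9015
P = 180·0.9976·0.9222 − 150·0.9961·0.9015 = 165.5976 − 134.6976 = 30.9000

€30.90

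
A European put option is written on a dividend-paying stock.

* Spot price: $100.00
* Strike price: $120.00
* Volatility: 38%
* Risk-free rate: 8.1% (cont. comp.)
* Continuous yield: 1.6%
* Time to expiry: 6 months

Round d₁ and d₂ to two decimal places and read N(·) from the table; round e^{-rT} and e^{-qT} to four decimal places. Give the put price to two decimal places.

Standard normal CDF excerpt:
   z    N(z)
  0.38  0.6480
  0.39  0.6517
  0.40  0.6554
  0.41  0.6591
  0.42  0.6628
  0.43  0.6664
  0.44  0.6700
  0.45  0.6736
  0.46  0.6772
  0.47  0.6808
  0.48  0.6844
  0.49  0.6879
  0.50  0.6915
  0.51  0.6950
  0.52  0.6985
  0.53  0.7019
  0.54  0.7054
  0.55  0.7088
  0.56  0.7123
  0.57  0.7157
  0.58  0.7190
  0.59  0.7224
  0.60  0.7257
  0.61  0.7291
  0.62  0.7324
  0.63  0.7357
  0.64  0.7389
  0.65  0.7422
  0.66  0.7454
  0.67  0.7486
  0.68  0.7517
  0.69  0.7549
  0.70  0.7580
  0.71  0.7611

$21.24

σ√T = 0.38 × 0.7071 = 0.2687
d₁ = [ln(100/120) + (0.081 − 0.016 + 0.38²/2)·0.5] / 0.2687 = [-0.1823 + 0.0686] / 0.2687 = -0.4232 ≈ -0.42
d₂ = d₁ − σ√T = -0.4232 − 0.2687 = -0.6919 ≈ -0.69
e^(−qT) = e^(−0.016·0.5) = 0.9920;  e^(−rT) = e^(−0.081·0.5) = 0.9603
N(−d₂) = N(0.69) = 0.7549;  N(−d₁) = N(0.42) = 0.6628
P = 120·0.9603·0.7549 − 100·0.9920·0.6628 = 86.9917 − 65.7498 = 21.2419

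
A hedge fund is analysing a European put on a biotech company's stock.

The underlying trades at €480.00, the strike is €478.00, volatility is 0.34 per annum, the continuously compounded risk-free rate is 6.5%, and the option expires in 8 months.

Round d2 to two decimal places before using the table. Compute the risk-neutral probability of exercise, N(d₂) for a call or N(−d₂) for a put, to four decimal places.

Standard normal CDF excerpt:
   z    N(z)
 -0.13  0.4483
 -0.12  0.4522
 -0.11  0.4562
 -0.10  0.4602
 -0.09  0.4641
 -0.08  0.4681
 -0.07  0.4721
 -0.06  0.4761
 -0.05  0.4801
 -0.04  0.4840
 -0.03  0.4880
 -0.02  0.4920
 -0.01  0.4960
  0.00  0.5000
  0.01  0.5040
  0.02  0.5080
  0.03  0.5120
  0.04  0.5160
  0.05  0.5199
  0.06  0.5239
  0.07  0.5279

σ√T = 0.34 × 0.8165 = 0.2776
d₁ = [ln(480/478) + (0.065 + 0.34²/2)·0.6667] / 0.2776 = [0.0042 + 0.0819] / 0.2776 = 0.3099 → 0.31
d₂ = d₁ − σ√T = 0.3099 − 0.2776 = 0.0323 → 0.03
Risk-neutral Pr[S_T < K] = N(−d₂) = N(-0.03) = 0.4880

0.4880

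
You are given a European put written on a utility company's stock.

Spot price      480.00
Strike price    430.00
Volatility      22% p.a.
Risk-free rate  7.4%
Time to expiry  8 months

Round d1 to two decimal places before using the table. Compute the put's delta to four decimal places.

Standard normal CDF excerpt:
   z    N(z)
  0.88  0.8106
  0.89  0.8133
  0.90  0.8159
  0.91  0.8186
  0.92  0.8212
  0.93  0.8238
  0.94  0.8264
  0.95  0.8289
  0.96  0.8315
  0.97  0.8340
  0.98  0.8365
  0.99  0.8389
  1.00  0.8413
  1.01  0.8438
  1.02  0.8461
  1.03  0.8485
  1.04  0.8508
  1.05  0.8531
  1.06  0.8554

-0.1635

σ√T = 0.22 × 0.8165 = 0.1796
d₁ = [ln(480/430) + (0.074 + 0.22²/2)·0.6667] / 0.1796 = [0.1100 + 0.0655] / 0.1796 = 0.9768 ≈ 0.98
N(d₁) = N(0.98) = 0.8365
Δ_put = N(d₁) − 1 = 0.8365 − 1 = -0.1635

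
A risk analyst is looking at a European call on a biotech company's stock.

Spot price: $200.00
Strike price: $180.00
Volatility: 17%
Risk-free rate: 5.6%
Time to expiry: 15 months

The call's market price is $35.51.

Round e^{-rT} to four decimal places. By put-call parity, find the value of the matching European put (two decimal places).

$3.34

e^(−rT) = e^(−0.056·1.25) = 0.9324
Put-call parity: C − P = S − K·e^(−rT) = 200 − 180·0.9324 = 200 − 167.8320 = 32.1680
P = C − (C − P) = 35.51 − (32.1680) = 3.3420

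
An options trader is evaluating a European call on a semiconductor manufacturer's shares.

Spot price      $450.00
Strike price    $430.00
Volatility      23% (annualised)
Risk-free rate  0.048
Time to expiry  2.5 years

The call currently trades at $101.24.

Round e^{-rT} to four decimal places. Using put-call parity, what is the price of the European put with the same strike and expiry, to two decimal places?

$32.61

exp(−rT) = exp(−0.048·2.5) = 0.8869
Put-call parity: C − P = S − K·e^(−rT) = 450 − 430·0.8869 = 450 − 381.3670 = 68.6330
P = C − (C − P) = 101.24 − (68.6330) = 32.6070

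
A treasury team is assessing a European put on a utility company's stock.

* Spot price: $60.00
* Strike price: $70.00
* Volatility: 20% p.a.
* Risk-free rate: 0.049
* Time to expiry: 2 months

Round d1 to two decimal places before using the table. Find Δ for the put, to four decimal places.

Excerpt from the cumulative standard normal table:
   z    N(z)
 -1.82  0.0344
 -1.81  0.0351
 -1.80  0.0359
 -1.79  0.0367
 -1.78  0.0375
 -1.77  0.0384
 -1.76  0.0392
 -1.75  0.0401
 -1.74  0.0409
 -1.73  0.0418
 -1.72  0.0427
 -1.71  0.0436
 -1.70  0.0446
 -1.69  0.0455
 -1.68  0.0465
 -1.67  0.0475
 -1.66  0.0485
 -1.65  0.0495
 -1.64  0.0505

-0.9599

T = 0.1667;  σ√T = 0.0816
ln(S/K) + (r + σ²/2)T = ln(60/70) + (0.049 + 0.2²/2)·0.1667 = -0.1542 + 0.0115 = -0.1427
d₁ = -0.1427 / 0.0816 = -1.7471 ⇒ -1.75
N(d₁) = N(-1.75) = 0.0401
Δ_put = N(d₁) − 1 = 0.0401 − 1 = -0.9599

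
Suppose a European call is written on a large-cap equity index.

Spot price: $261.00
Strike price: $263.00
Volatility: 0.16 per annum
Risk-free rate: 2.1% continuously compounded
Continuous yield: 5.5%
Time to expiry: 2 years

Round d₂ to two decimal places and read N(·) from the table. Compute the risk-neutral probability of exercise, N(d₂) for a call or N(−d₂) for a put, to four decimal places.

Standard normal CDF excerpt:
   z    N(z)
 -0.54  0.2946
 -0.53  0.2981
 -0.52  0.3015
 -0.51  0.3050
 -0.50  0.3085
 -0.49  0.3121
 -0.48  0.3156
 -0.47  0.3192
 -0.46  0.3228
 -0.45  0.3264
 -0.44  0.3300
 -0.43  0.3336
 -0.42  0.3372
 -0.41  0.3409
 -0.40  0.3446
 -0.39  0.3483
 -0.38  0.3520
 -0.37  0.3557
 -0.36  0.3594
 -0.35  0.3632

0.3264

T = 2;  σ√T = 0.2263
d₁ = [ln(261/263) + (0.021 − 0.055 + ½·0.16²)·2] / (σ√T) = (-0.0076 − 0.0424) / 0.2263 = -0.2211 ⇒ -0.22
d₂ = -0.2211 − 0.2263 = -0.4474 ⇒ -0.45
Risk-neutral Pr[S_T > K] = N(d₂) = N(-0.45) = 0.3264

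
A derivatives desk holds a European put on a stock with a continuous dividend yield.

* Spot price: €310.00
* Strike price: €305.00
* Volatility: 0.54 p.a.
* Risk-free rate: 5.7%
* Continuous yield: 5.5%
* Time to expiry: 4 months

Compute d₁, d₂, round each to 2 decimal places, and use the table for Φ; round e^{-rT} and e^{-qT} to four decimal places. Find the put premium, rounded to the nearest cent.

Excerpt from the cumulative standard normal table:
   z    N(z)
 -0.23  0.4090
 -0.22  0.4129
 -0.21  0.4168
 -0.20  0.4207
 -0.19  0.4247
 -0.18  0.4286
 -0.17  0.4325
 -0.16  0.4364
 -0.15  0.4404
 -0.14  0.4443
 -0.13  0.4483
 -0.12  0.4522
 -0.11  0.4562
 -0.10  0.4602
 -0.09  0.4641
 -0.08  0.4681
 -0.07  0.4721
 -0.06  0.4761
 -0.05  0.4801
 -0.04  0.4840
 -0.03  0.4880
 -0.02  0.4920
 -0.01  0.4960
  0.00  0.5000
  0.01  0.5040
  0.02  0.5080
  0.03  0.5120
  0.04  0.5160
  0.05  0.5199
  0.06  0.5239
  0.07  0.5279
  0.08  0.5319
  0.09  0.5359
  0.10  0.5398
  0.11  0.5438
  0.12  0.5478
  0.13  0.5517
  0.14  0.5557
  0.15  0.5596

σ√T = 0.54·√0.3333 = 0.3118
ln(S/K) + (r − q + σ²/2)T = ln(310/305) + (0.057 − 0.055 + 0.54²/2)·0.3333 = 0.0163 + 0.0493 = 0.0655
d₁ = 0.0655 / 0.3118 = 0.2102 ⇒ 0.21
d₂ = d₁ − σ√T = 0.2102 − 0.3118 = -0.1016 ⇒ -0.10
e^(−qT) = e^(−0.055·0.3333) = 0.9818;  e^(−rT) = e^(−0.057·0.3333) = 0.9812
N(−d₂) = N(0.10) = 0.5398;  N(−d₁) = N(-0.21) = 0.4168
P = 305·0.9812·0.5398 − 310·0.9818·0.4168 = 161.5438 − 126.8564 = 34.6874

€34.69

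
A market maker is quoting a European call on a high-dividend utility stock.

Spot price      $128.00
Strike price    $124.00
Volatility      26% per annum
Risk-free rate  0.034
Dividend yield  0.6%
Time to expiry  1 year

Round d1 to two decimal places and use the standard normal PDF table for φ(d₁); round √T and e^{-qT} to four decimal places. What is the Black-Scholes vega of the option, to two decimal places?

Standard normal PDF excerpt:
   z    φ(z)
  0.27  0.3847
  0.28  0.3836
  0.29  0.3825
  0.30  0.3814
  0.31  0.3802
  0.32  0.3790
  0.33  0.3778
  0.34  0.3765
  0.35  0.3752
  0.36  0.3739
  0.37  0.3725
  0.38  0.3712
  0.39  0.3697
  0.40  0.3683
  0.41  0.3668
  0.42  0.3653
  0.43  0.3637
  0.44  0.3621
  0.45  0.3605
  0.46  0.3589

σ√T = 0.26 × 1.0000 = 0.2600
d₁ = [ln(128/124) + (0.034 − 0.006 + ½·0.26²)·1] / (σ√T) = (0.0317 + 0.0618) / 0.2600 = 0.3598 which rounds to 0.36
√T = √1 = 1.0000
φ(d₁) = φ(0.36) = 0.3739
e^(−qT) = e^(−0.006·1) = 0.9940
vega = S·e^(−qT)·φ(d₁)·√T = 128·0.9940·0.3739·1.0000 = 47.5720

47.57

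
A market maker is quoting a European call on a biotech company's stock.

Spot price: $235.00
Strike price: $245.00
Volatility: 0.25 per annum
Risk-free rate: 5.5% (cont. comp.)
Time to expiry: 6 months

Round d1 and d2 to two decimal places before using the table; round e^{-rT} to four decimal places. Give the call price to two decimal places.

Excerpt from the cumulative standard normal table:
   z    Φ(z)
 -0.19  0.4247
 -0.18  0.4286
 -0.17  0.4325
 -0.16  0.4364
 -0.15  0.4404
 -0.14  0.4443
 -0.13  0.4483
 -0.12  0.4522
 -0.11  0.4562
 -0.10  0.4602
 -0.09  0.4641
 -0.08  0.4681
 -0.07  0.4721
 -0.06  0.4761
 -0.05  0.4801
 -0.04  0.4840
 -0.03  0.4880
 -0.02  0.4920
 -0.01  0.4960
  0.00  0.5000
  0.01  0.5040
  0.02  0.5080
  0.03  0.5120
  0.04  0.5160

$15.35

σ√T = 0.25 × 0.7071 = 0.1768
d₁ = [ln(235/245) + (0.055 + 0.25²/2)·0.5] / 0.1768 = [-0.0417 + 0.0431] / 0.1768 = 0.0082 which rounds to 0.01
d₂ = d₁ − σ√T = 0.0082 − 0.1768 = -0.1686 which rounds to -0.17
e^(−rT) = e^(−0.055·0.5) = 0.9729
N(d₁) = N(0.01) = 0.5040;  N(d₂) = N(-0.17) = 0.4325
C = 235·0.5040 − 245·0.9729·0.4325 = 118.4400 − 103.0909 = 15.3491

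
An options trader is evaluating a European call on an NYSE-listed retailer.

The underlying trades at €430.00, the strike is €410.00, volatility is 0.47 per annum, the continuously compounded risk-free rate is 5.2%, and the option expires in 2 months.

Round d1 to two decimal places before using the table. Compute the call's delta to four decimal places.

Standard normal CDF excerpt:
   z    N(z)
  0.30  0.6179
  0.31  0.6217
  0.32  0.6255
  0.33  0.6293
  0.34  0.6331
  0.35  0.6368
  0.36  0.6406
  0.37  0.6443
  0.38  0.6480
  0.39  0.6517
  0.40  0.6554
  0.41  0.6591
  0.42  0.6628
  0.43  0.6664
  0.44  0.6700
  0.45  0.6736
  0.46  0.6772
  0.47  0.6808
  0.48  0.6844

0.6517

σ√T = 0.47·√0.1667 = 0.1919
d₁ = [ln(430/410) + (0.052 + ½·0.47²)·0.1667] / (σ√T) = (0.0476 + 0.0271) / 0.1919 = 0.3893 which rounds to 0.39
N(d₁) = N(0.39) = 0.6517
Δ_call = N(d₁) = 0.6517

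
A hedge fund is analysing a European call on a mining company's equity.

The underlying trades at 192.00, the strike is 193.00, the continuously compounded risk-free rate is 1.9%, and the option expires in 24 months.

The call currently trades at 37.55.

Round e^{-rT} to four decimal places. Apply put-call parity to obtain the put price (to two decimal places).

exp(−rT) = exp(−0.019·2) = 0.9627
Put-call parity: C − P = S − K·e^(−rT) = 192 − 193·0.9627 = 192 − 185.8011 = 6.1989
P = C − (C − P) = 37.55 − (6.1989) = 31.3511

31.35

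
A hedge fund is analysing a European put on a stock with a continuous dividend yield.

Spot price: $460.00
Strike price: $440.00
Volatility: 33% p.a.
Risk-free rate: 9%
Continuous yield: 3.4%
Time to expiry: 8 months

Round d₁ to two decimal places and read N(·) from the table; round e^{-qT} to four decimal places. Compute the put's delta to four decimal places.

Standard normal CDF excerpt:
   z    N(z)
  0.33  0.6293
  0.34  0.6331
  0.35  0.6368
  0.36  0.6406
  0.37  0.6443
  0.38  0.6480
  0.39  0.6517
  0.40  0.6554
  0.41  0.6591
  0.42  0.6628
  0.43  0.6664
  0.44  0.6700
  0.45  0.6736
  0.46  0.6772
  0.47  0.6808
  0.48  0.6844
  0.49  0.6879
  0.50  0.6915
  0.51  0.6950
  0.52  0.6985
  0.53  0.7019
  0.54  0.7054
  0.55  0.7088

-0.3226

T = 0.6667;  σ√T = 0.2694
d₁ = [ln(460/440) + (0.09 − 0.034 + 0.33²/2)·0.6667] / 0.2694 = [0.0445 + 0.0736] / 0.2694 = 0.4383 → 0.44
N(d₁) = N(0.44) = 0.6700
Δ_put = e^(−qT)·(N(d₁) − 1) = 0.9776·(0.6700 − 1) = -0.3226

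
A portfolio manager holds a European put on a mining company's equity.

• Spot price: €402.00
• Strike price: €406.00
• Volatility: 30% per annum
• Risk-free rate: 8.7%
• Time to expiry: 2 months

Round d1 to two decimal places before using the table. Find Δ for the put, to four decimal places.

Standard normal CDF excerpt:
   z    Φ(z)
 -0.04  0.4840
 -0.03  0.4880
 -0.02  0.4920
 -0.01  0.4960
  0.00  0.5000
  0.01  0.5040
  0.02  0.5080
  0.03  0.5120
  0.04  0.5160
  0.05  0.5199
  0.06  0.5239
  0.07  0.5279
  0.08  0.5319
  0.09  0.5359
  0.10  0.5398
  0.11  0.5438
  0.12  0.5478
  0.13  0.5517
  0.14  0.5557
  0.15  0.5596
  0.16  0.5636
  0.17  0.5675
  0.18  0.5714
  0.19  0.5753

-0.4602

σ√T = 0.3 × 0.4082 = 0.1225
d₁ = [ln(402/406) + (0.087 + 0.3²/2)·0.1667] / 0.1225 = [-0.0099 + 0.0220] / 0.1225 = 0.0988 ≈ 0.10
N(d₁) = N(0.10) = 0.5398
Δ_put = N(d₁) − 1 = 0.5398 − 1 = -0.4602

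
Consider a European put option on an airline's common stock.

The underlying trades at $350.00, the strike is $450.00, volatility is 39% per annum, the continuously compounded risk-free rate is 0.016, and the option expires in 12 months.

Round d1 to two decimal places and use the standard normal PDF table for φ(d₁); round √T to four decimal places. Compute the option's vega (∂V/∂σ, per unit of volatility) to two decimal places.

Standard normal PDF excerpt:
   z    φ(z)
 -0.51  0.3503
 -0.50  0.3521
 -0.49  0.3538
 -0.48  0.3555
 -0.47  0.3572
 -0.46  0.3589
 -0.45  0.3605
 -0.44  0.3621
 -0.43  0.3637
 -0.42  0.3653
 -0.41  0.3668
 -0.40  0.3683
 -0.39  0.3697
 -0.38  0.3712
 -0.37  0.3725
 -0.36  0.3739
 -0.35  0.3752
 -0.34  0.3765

128.38

σ√T = 0.39 × 1.0000 = 0.3900
d₁ = [ln(350/450) + (0.016 + 0.39²/2)·1] / 0.3900 = [-0.2513 + 0.0921] / 0.3900 = -0.4084 ⇒ -0.41
√T = √1 = 1.0000
φ(d₁) = φ(-0.41) = 0.3668
vega = S·φ(d₁)·√T = 350·0.3668·1.0000 = 128.3800
(The call has the same vega.)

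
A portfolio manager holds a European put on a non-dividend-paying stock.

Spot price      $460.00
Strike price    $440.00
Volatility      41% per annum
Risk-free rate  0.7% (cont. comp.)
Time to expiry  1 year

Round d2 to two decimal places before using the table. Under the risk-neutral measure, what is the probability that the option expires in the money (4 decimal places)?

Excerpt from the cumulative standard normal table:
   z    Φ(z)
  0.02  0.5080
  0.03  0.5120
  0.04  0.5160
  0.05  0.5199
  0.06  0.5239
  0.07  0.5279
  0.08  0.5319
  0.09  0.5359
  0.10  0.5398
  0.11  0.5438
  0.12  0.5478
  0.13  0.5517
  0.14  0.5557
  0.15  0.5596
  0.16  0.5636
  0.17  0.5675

0.5319

σ√T = 0.41·√1 = 0.4100
d₁ = [ln(460/440) + (0.007 + ½·0.41²)·1] / (σ√T) = (0.0445 + 0.0910) / 0.4100 = 0.3305 → 0.33
d₂ = 0.3305 − 0.4100 = -0.0795 → -0.08
Pr(exercise) under Q = N(−d₂) = N(0.08) = 0.5319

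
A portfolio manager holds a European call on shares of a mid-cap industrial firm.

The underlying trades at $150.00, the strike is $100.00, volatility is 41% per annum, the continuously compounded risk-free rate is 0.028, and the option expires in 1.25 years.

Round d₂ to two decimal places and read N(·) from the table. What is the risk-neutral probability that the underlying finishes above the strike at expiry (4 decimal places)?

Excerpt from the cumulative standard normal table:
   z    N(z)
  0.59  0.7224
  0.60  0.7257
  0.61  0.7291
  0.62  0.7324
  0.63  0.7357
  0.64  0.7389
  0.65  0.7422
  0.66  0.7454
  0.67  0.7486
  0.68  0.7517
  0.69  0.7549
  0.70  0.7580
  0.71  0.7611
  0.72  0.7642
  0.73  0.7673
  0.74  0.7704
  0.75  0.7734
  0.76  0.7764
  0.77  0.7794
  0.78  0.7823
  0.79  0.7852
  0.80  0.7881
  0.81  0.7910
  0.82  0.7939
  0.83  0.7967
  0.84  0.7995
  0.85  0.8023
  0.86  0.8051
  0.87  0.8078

0.7673

T = 1.25;  σ√T = 0.4584
ln(S/K) + (r + σ²/2)T = ln(150/100) + (0.028 + 0.41²/2)·1.25 = 0.4055 + 0.1401 = 0.5455
d₁ = 0.5455 / 0.4584 = 1.1901 ≈ 1.19
d₂ = d₁ − σ√T = 1.1901 − 0.4584 = 0.7317 ≈ 0.73
Risk-neutral Pr[S_T > K] = N(d₂) = N(0.73) = 0.7673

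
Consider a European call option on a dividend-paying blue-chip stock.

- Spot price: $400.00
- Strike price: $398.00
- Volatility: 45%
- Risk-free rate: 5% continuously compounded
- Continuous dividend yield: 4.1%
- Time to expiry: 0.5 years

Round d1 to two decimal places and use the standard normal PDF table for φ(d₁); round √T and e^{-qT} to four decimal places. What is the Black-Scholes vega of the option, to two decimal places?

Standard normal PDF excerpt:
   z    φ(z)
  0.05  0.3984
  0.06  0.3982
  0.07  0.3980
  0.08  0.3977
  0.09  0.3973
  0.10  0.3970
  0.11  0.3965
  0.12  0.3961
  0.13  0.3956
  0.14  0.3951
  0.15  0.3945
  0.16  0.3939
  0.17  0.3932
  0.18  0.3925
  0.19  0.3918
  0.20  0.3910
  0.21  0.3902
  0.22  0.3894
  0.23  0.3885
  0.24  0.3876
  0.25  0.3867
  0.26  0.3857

108.57

σ√T = 0.45 × 0.7071 = 0.3182
ln(S/K) + (r − q + σ²/2)T = ln(400/398) + (0.05 − 0.041 + 0.45²/2)·0.5 = 0.0050 + 0.0551 = 0.0601
d₁ = 0.0601 / 0.3182 = 0.1890 which rounds to 0.19
√T = √0.5 = 0.7071
φ(d₁) = φ(0.19) = 0.3918
exp(−qT) = exp(−0.041·0.5) = 0.9797
vega = S·exp(−qT)·φ(d₁)·√T = 400·0.9797·0.3918·0.7071 = 108.5671
(Call and put vega coincide under Black-Scholes.)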